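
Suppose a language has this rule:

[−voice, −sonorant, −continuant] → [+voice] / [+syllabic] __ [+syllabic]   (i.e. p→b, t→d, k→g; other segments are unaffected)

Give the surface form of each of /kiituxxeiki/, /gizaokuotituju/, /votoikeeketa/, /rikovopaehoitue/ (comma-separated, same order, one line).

kiiduxxeigi, gizaoguodiduju, vodoigeegeda, rigovobaehoidue

/kiituxxeiki/: /t/ is a voiceless stop between vowels /i/ and /u/, so it voices to [d]. /k/ is a voiceless stop between vowels /i/ and /i/, so it voices to [g]. → [kiiduxxeigi].
/gizaokuotituju/: /k/ is a voiceless stop between vowels /o/ and /u/, so it voices to [g]. /t/ is a voiceless stop between vowels /o/ and /i/, so it voices to [d]. /t/ is a voiceless stop between vowels /i/ and /u/, so it voices to [d]. → [gizaoguodiduju].
/votoikeeketa/: /t/ is a voiceless stop between vowels /o/ and /o/, so it voices to [d]. /k/ is a voiceless stop between vowels /i/ and /e/, so it voices to [g]. /k/ is a voiceless stop between vowels /e/ and /e/, so it voices to [g]. /t/ is a voiceless stop between vowels /e/ and /a/, so it voices to [d]. → [vodoigeegeda].
/rikovopaehoitue/: /k/ is a voiceless stop between vowels /i/ and /o/, so it voices to [g]. /p/ is a voiceless stop between vowels /o/ and /a/, so it voices to [b]. /t/ is a voiceless stop between vowels /i/ and /u/, so it voices to [d]. → [rigovobaehoidue].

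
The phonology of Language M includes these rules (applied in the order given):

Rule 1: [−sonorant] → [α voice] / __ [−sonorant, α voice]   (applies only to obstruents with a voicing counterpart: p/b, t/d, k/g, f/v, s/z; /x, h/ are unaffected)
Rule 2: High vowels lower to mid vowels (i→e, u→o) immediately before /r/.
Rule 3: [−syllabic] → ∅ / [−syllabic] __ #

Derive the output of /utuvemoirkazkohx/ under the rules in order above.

Rule 1 (regressive voicing assimilation): /z/ precedes the voiceless obstruent /k/, so it devoices to [s] by assimilation. /utuvemoirkazkohx/ → utuvemoirkaskohx.
Rule 2 (pre-rhotic lowering): /i/ is a high vowel immediately before /r/, so it lowers to [e]. /utuvemoirkaskohx/ → utuvemoerkaskohx.
Rule 3 (final cluster simplification): /x/ is the second consonant of a word-final cluster /hx/, so it deletes. /utuvemoerkaskohx/ → utuvemoerkaskoh.

utuvemoerkaskoh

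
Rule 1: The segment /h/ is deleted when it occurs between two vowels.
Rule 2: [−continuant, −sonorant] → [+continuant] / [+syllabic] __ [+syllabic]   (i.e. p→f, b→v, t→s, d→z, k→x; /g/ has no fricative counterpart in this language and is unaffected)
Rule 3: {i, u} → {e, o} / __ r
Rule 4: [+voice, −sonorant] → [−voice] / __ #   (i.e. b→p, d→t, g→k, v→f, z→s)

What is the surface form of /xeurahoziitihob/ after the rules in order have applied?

Rule 1 (intervocalic h-deletion): /h/ occurs between vowels /a/ and /o/, so it deletes. /h/ occurs between vowels /i/ and /o/, so it deletes. /xeurahoziitihob/ → xeuraoziitiob.
Rule 2 (intervocalic spirantization): /t/ is a stop between vowels /i/ and /i/, so it spirantizes to the fricative [s]. /xeuraoziitiob/ → xeuraoziisiob.
Rule 3 (pre-rhotic lowering): /u/ is a high vowel immediately before /r/, so it lowers to [o]. /xeuraoziisiob/ → xeoraoziisiob.
Rule 4 (final devoicing): /b/ is a voiced obstruent in word-final position, so it devoices to [p]. /xeoraoziisiob/ → xeoraoziisiop.

xeoraoziisiop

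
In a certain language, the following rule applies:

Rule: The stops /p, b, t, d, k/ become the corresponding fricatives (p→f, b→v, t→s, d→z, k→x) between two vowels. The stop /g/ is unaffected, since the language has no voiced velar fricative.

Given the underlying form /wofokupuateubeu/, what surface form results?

wofoxufuaseuveu

/k/ is a stop between vowels /o/ and /u/, so it spirantizes to the fricative [x].
/p/ is a stop between vowels /u/ and /u/, so it spirantizes to the fricative [f].
/t/ is a stop between vowels /a/ and /e/, so it spirantizes to the fricative [s].
/b/ is a stop between vowels /u/ and /e/, so it spirantizes to the fricative [v].
Surface form: [wofoxufuaseuveu].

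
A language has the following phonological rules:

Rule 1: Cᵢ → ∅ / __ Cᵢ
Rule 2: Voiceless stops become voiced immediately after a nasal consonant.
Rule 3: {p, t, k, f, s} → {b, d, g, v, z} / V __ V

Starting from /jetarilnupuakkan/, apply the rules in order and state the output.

jedarilnubuagan

Rule 1 (degemination): /kk/ is a geminate; the first /k/ deletes. /jetarilnupuakkan/ → jetarilnupuakan.
Rule 2 (post-nasal voicing): no segment meets the environment; /jetarilnupuakan/ is unchanged.
Rule 3 (intervocalic voicing): /t/ is a voiceless obstruent between vowels /e/ and /a/, so it voices to [d]. /p/ is a voiceless obstruent between vowels /u/ and /u/, so it voices to [b]. /k/ is a voiceless obstruent between vowels /a/ and /a/, so it voices to [g]. /jetarilnupuakan/ → jedarilnubuagan.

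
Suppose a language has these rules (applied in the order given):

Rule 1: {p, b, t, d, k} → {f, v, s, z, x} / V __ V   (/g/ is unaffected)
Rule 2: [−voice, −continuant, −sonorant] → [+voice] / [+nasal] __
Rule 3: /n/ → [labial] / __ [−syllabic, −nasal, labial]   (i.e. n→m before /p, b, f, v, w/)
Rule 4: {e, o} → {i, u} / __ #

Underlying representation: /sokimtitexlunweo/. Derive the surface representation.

Rule 1 (intervocalic spirantization): /k/ is a stop between vowels /o/ and /i/, so it spirantizes to the fricative [x]. /t/ is a stop between vowels /i/ and /e/, so it spirantizes to the fricative [s]. /sokimtitexlunweo/ → soximtisexlunweo.
Rule 2 (post-nasal voicing): /t/ is a voiceless stop immediately after the nasal /m/, so it voices to [d]. /soximtisexlunweo/ → soximdisexlunweo.
Rule 3 (nasal place assimilation): /n/ precedes the labial consonant /w/, so it assimilates in place to [m]. /soximdisexlunweo/ → soximdisexlumweo.
Rule 4 (final vowel raising): /o/ is a mid vowel in word-final position, so it raises to [u]. /soximdisexlumweo/ → soximdisexlumweu.

soximdisexlumweu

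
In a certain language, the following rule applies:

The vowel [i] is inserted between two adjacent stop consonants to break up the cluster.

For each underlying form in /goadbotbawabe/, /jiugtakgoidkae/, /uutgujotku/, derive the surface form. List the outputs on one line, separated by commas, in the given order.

/goadbotbawabe/: /d/ and /b/ form a stop–stop cluster, so [i] is inserted between them. /t/ and /b/ form a stop–stop cluster, so [i] is inserted between them. → [goadibotibawabe].
/jiugtakgoidkae/: /g/ and /t/ form a stop–stop cluster, so [i] is inserted between them. /k/ and /g/ form a stop–stop cluster, so [i] is inserted between them. /d/ and /k/ form a stop–stop cluster, so [i] is inserted between them. → [jiugitakigoidikae].
/uutgujotku/: /t/ and /g/ form a stop–stop cluster, so [i] is inserted between them. /t/ and /k/ form a stop–stop cluster, so [i] is inserted between them. → [uutigujotiku].

goadibotibawabe, jiugitakigoidikae, uutigujotiku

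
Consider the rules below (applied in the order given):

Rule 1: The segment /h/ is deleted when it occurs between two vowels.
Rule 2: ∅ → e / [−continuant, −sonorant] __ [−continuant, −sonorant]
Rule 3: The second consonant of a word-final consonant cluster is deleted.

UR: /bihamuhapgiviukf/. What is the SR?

biamuapegiviuk

Rule 1 (intervocalic h-deletion): /h/ occurs between vowels /i/ and /a/, so it deletes. /h/ occurs between vowels /u/ and /a/, so it deletes. /bihamuhapgiviukf/ → biamuapgiviukf.
Rule 2 (stop-cluster e-epenthesis): /p/ and /g/ form a stop–stop cluster, so [e] is inserted between them. /biamuapgiviukf/ → biamuapegiviukf.
Rule 3 (final cluster simplification): /f/ is the second consonant of a word-final cluster /kf/, so it deletes. /biamuapegiviukf/ → biamuapegiviuk.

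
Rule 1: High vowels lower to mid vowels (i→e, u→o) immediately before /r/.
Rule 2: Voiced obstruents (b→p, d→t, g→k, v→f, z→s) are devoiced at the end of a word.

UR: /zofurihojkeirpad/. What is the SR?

zoforihojkeerpat

Rule 1 (pre-rhotic lowering): /u/ is a high vowel immediately before /r/, so it lowers to [o]. /i/ is a high vowel immediately before /r/, so it lowers to [e]. /zofurihojkeirpad/ → zoforihojkeerpad.
Rule 2 (final devoicing): /d/ is a voiced obstruent in word-final position, so it devoices to [t]. /zoforihojkeerpad/ → zoforihojkeerpat.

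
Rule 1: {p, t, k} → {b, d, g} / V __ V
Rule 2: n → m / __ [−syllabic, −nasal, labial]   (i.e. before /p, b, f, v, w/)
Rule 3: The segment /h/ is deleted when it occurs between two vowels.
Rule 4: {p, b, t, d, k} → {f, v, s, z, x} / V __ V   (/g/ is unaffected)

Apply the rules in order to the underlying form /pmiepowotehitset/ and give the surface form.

Rule 1 (intervocalic voicing): /p/ is a voiceless stop between vowels /e/ and /o/, so it voices to [b]. /t/ is a voiceless stop between vowels /o/ and /e/, so it voices to [d]. /pmiepowotehitset/ → pmiebowodehitset.
Rule 2 (nasal place assimilation): no segment meets the environment; /pmiebowodehitset/ is unchanged.
Rule 3 (intervocalic h-deletion): /h/ occurs between vowels /e/ and /i/, so it deletes. /pmiebowodehitset/ → pmiebowodeitset.
Rule 4 (intervocalic spirantization): /b/ is a stop between vowels /e/ and /o/, so it spirantizes to the fricative [v]. /d/ is a stop between vowels /o/ and /e/, so it spirantizes to the fricative [z]. /pmiebowodeitset/ → pmievowozeitset.

pmievowozeitset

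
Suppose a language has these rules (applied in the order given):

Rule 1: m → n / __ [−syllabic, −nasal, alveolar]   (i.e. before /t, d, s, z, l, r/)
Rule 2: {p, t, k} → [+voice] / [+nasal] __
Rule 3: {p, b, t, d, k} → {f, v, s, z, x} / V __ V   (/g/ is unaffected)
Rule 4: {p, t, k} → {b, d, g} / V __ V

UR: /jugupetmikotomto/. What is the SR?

jugufetmixosondo

Rule 1 (nasal place assimilation): /m/ precedes the alveolar consonant /t/, so it assimilates in place to [n]. /jugupetmikotomto/ → jugupetmikotonto.
Rule 2 (post-nasal voicing): /t/ is a voiceless stop immediately after the nasal /n/, so it voices to [d]. /jugupetmikotonto/ → jugupetmikotondo.
Rule 3 (intervocalic spirantization): /p/ is a stop between vowels /u/ and /e/, so it spirantizes to the fricative [f]. /k/ is a stop between vowels /i/ and /o/, so it spirantizes to the fricative [x]. /t/ is a stop between vowels /o/ and /o/, so it spirantizes to the fricative [s]. /jugupetmikotondo/ → jugufetmixosondo.
Rule 4 (intervocalic voicing): no segment meets the environment; /jugufetmixosondo/ is unchanged.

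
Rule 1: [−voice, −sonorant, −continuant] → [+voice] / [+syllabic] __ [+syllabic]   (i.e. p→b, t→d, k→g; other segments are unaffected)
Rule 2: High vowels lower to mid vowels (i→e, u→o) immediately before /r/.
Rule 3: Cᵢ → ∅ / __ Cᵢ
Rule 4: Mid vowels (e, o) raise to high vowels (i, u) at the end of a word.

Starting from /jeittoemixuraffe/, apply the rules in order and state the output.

jeitoemixorafi

Rule 1 (intervocalic voicing): no segment meets the environment; /jeittoemixuraffe/ is unchanged.
Rule 2 (pre-rhotic lowering): /u/ is a high vowel immediately before /r/, so it lowers to [o]. /jeittoemixuraffe/ → jeittoemixoraffe.
Rule 3 (degemination): /tt/ is a geminate; the first /t/ deletes. /ff/ is a geminate; the first /f/ deletes. /jeittoemixoraffe/ → jeitoemixorafe.
Rule 4 (final vowel raising): /e/ is a mid vowel in word-final position, so it raises to [i]. /jeitoemixorafe/ → jeitoemixorafi.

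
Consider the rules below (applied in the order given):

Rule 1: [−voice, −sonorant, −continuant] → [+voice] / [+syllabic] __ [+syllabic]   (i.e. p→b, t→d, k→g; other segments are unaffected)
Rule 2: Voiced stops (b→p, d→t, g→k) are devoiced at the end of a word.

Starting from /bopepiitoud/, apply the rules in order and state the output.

bobebiidout

Rule 1 (intervocalic voicing): /p/ is a voiceless stop between vowels /o/ and /e/, so it voices to [b]. /p/ is a voiceless stop between vowels /e/ and /i/, so it voices to [b]. /t/ is a voiceless stop between vowels /i/ and /o/, so it voices to [d]. /bopepiitoud/ → bobebiidoud.
Rule 2 (final devoicing): /d/ is a voiced stop in word-final position, so it devoices to [t]. /bobebiidoud/ → bobebiidout.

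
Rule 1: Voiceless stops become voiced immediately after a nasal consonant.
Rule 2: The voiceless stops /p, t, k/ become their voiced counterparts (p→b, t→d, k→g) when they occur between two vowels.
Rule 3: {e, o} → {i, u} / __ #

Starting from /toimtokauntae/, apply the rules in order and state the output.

toimdogaundai

Rule 1 (post-nasal voicing): /t/ is a voiceless stop immediately after the nasal /m/, so it voices to [d]. /t/ is a voiceless stop immediately after the nasal /n/, so it voices to [d]. /toimtokauntae/ → toimdokaundae.
Rule 2 (intervocalic voicing): /k/ is a voiceless stop between vowels /o/ and /a/, so it voices to [g]. /toimdokaundae/ → toimdogaundae.
Rule 3 (final vowel raising): /e/ is a mid vowel in word-final position, so it raises to [i]. /toimdogaundae/ → toimdogaundai.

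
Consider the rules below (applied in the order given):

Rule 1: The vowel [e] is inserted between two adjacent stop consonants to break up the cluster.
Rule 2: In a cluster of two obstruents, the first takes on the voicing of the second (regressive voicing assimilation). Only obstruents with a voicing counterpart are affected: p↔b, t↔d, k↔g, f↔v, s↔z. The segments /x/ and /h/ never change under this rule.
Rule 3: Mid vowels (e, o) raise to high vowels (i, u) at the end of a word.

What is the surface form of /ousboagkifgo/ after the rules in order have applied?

ouzboagekivgu

Rule 1 (stop-cluster e-epenthesis): /g/ and /k/ form a stop–stop cluster, so [e] is inserted between them. /ousboagkifgo/ → ousboagekifgo.
Rule 2 (regressive voicing assimilation): /s/ precedes the voiced obstruent /b/, so it voices to [z] by assimilation. /f/ precedes the voiced obstruent /g/, so it voices to [v] by assimilation. /ousboagekifgo/ → ouzboagekivgo.
Rule 3 (final vowel raising): /o/ is a mid vowel in word-final position, so it raises to [u]. /ouzboagekivgo/ → ouzboagekivgu.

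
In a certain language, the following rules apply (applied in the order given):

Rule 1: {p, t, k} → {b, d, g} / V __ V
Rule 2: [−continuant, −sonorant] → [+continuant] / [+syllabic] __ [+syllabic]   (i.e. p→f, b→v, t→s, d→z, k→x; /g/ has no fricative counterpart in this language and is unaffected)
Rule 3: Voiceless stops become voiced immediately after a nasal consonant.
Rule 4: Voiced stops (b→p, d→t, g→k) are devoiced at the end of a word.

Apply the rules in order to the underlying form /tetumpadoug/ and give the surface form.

tezumbazouk

Rule 1 (intervocalic voicing): /t/ is a voiceless stop between vowels /e/ and /u/, so it voices to [d]. /tetumpadoug/ → tedumpadoug.
Rule 2 (intervocalic spirantization): /d/ is a stop between vowels /e/ and /u/, so it spirantizes to the fricative [z]. /d/ is a stop between vowels /a/ and /o/, so it spirantizes to the fricative [z]. /tedumpadoug/ → tezumpazoug.
Rule 3 (post-nasal voicing): /p/ is a voiceless stop immediately after the nasal /m/, so it voices to [b]. /tezumpazoug/ → tezumbazoug.
Rule 4 (final devoicing): /g/ is a voiced stop in word-final position, so it devoices to [k]. /tezumbazoug/ → tezumbazouk.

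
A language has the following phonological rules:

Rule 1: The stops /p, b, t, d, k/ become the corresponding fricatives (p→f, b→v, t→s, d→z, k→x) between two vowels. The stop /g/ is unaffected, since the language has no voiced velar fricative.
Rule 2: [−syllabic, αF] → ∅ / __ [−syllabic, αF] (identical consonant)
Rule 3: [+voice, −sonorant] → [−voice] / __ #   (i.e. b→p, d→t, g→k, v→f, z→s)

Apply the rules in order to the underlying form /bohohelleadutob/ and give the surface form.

Rule 1 (intervocalic spirantization): /d/ is a stop between vowels /a/ and /u/, so it spirantizes to the fricative [z]. /t/ is a stop between vowels /u/ and /o/, so it spirantizes to the fricative [s]. /bohohelleadutob/ → bohohelleazusob.
Rule 2 (degemination): /ll/ is a geminate; the first /l/ deletes. /bohohelleazusob/ → bohoheleazusob.
Rule 3 (final devoicing): /b/ is a voiced obstruent in word-final position, so it devoices to [p]. /bohoheleazusob/ → bohoheleazusop.

bohoheleazusop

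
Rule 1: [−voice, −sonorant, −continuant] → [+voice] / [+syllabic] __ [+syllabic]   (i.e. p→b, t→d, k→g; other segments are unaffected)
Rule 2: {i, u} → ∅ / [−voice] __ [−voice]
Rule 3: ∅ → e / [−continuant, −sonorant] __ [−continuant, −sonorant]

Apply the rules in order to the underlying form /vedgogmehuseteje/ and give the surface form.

vedegogmehsedeje

Rule 1 (intervocalic voicing): /t/ is a voiceless stop between vowels /e/ and /e/, so it voices to [d]. /vedgogmehuseteje/ → vedgogmehusedeje.
Rule 2 (high vowel syncope): /u/ is a high vowel flanked by voiceless consonants /h/ and /s/, so it deletes. /vedgogmehusedeje/ → vedgogmehsedeje.
Rule 3 (stop-cluster e-epenthesis): /d/ and /g/ form a stop–stop cluster, so [e] is inserted between them. /vedgogmehsedeje/ → vedegogmehsedeje.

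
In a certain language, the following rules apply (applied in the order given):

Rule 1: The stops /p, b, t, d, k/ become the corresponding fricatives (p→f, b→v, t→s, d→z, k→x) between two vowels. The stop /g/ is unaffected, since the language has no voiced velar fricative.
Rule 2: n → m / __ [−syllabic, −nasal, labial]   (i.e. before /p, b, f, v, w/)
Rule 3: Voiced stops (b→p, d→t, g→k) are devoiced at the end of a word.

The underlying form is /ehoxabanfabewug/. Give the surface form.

Rule 1 (intervocalic spirantization): /b/ is a stop between vowels /a/ and /a/, so it spirantizes to the fricative [v]. /b/ is a stop between vowels /a/ and /e/, so it spirantizes to the fricative [v]. /ehoxabanfabewug/ → ehoxavanfavewug.
Rule 2 (nasal place assimilation): /n/ precedes the labial consonant /f/, so it assimilates in place to [m]. /ehoxavanfavewug/ → ehoxavamfavewug.
Rule 3 (final devoicing): /g/ is a voiced stop in word-final position, so it devoices to [k]. /ehoxavamfavewug/ → ehoxavamfavewuk.

ehoxavamfavewuk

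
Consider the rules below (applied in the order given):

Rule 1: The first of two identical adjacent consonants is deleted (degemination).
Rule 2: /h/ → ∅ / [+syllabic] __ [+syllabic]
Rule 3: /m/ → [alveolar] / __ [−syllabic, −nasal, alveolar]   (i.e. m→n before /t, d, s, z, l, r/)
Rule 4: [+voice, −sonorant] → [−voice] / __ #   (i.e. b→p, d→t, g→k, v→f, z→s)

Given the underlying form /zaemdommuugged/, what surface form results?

zaendomuuget

Rule 1 (degemination): /mm/ is a geminate; the first /m/ deletes. /gg/ is a geminate; the first /g/ deletes. /zaemdommuugged/ → zaemdomuuged.
Rule 2 (intervocalic h-deletion): no segment meets the environment; /zaemdomuuged/ is unchanged.
Rule 3 (nasal place assimilation): /m/ precedes the alveolar consonant /d/, so it assimilates in place to [n]. /zaemdomuuged/ → zaendomuuged.
Rule 4 (final devoicing): /d/ is a voiced obstruent in word-final position, so it devoices to [t]. /zaendomuuged/ → zaendomuuget.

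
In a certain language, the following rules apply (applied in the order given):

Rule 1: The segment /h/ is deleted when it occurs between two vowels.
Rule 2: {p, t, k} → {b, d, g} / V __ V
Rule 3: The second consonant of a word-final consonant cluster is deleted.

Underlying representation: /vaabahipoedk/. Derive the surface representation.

vaabaiboed

Rule 1 (intervocalic h-deletion): /h/ occurs between vowels /a/ and /i/, so it deletes. /vaabahipoedk/ → vaabaipoedk.
Rule 2 (intervocalic voicing): /p/ is a voiceless stop between vowels /i/ and /o/, so it voices to [b]. /vaabaipoedk/ → vaabaiboedk.
Rule 3 (final cluster simplification): /k/ is the second consonant of a word-final cluster /dk/, so it deletes. /vaabaiboedk/ → vaabaiboed.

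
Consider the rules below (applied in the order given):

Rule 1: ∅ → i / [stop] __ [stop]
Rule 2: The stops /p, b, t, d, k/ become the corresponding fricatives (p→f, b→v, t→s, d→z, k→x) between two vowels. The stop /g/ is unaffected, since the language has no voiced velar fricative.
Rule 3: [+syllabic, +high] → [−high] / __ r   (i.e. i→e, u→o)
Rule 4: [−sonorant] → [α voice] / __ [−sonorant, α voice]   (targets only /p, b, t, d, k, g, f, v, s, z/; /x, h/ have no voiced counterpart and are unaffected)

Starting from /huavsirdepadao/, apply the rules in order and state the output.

Rule 1 (stop-cluster i-epenthesis): no segment meets the environment; /huavsirdepadao/ is unchanged.
Rule 2 (intervocalic spirantization): /p/ is a stop between vowels /e/ and /a/, so it spirantizes to the fricative [f]. /d/ is a stop between vowels /a/ and /a/, so it spirantizes to the fricative [z]. /huavsirdepadao/ → huavsirdefazao.
Rule 3 (pre-rhotic lowering): /i/ is a high vowel immediately before /r/, so it lowers to [e]. /huavsirdefazao/ → huavserdefazao.
Rule 4 (regressive voicing assimilation): /v/ precedes the voiceless obstruent /s/, so it devoices to [f] by assimilation. /huavserdefazao/ → huafserdefazao.

huafserdefazao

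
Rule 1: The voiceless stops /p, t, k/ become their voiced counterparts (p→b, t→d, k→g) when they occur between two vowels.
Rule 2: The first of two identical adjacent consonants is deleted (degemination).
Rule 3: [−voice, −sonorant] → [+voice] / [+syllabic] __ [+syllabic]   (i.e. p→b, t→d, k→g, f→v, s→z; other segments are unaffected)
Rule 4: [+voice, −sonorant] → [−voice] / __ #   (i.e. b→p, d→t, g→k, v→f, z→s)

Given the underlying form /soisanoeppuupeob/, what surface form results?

Rule 1 (intervocalic voicing): /p/ is a voiceless stop between vowels /u/ and /e/, so it voices to [b]. /soisanoeppuupeob/ → soisanoeppuubeob.
Rule 2 (degemination): /pp/ is a geminate; the first /p/ deletes. /soisanoeppuubeob/ → soisanoepuubeob.
Rule 3 (intervocalic voicing): /s/ is a voiceless obstruent between vowels /i/ and /a/, so it voices to [z]. /p/ is a voiceless obstruent between vowels /e/ and /u/, so it voices to [b]. /soisanoepuubeob/ → soizanoebuubeob.
Rule 4 (final devoicing): /b/ is a voiced obstruent in word-final position, so it devoices to [p]. /soizanoebuubeob/ → soizanoebuubeop.

soizanoebuubeop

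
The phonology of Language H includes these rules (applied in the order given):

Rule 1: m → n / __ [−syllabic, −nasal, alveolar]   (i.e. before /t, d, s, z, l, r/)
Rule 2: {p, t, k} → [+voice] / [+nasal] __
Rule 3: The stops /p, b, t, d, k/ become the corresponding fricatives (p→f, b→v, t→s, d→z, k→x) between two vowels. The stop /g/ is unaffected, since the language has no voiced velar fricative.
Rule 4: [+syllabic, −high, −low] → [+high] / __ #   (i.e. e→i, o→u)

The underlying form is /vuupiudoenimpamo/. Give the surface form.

Rule 1 (nasal place assimilation): no segment meets the environment; /vuupiudoenimpamo/ is unchanged.
Rule 2 (post-nasal voicing): /p/ is a voiceless stop immediately after the nasal /m/, so it voices to [b]. /vuupiudoenimpamo/ → vuupiudoenimbamo.
Rule 3 (intervocalic spirantization): /p/ is a stop between vowels /u/ and /i/, so it spirantizes to the fricative [f]. /d/ is a stop between vowels /u/ and /o/, so it spirantizes to the fricative [z]. /vuupiudoenimbamo/ → vuufiuzoenimbamo.
Rule 4 (final vowel raising): /o/ is a mid vowel in word-final position, so it raises to [u]. /vuufiuzoenimbamo/ → vuufiuzoenimbamu.

vuufiuzoenimbamu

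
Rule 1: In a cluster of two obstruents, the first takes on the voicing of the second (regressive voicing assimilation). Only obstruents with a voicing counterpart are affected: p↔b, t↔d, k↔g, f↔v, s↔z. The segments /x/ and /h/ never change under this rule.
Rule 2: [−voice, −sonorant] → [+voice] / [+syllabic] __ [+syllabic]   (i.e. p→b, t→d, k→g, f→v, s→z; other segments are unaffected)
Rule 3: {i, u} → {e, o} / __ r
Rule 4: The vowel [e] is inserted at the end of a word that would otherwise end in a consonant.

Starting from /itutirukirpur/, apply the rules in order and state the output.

iduderugerpore

Rule 1 (regressive voicing assimilation): no segment meets the environment; /itutirukirpur/ is unchanged.
Rule 2 (intervocalic voicing): /t/ is a voiceless obstruent between vowels /i/ and /u/, so it voices to [d]. /t/ is a voiceless obstruent between vowels /u/ and /i/, so it voices to [d]. /k/ is a voiceless obstruent between vowels /u/ and /i/, so it voices to [g]. /itutirukirpur/ → idudirugirpur.
Rule 3 (pre-rhotic lowering): /i/ is a high vowel immediately before /r/, so it lowers to [e]. /i/ is a high vowel immediately before /r/, so it lowers to [e]. /u/ is a high vowel immediately before /r/, so it lowers to [o]. /idudirugirpur/ → iduderugerpor.
Rule 4 (final e-epenthesis): the form ends in the consonant /r/, so [e] is inserted word-finally. /iduderugerpor/ → iduderugerpore.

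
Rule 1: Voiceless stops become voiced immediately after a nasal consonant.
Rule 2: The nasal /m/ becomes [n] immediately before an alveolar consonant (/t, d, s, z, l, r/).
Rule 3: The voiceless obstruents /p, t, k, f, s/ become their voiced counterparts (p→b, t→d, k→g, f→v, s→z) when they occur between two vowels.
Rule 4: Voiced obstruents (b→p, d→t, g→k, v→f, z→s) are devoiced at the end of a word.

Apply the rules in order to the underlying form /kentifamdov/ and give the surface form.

Rule 1 (post-nasal voicing): /t/ is a voiceless stop immediately after the nasal /n/, so it voices to [d]. /kentifamdov/ → kendifamdov.
Rule 2 (nasal place assimilation): /m/ precedes the alveolar consonant /d/, so it assimilates in place to [n]. /kendifamdov/ → kendifandov.
Rule 3 (intervocalic voicing): /f/ is a voiceless obstruent between vowels /i/ and /a/, so it voices to [v]. /kendifandov/ → kendivandov.
Rule 4 (final devoicing): /v/ is a voiced obstruent in word-final position, so it devoices to [f]. /kendivandov/ → kendivandof.

kendivandof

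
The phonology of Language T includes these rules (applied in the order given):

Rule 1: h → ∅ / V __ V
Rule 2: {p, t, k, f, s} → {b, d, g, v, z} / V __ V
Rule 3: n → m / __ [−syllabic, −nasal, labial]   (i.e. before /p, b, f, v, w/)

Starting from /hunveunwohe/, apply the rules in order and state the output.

humveumwoe

Rule 1 (intervocalic h-deletion): /h/ occurs between vowels /o/ and /e/, so it deletes. /hunveunwohe/ → hunveunwoe.
Rule 2 (intervocalic voicing): no segment meets the environment; /hunveunwoe/ is unchanged.
Rule 3 (nasal place assimilation): /n/ precedes the labial consonant /v/, so it assimilates in place to [m]. /n/ precedes the labial consonant /w/, so it assimilates in place to [m]. /hunveunwoe/ → humveumwoe.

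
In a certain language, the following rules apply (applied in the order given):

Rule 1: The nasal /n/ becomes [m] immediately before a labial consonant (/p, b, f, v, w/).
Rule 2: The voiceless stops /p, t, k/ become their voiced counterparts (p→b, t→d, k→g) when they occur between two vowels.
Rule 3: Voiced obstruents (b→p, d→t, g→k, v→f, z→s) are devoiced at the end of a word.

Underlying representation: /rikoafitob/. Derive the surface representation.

Rule 1 (nasal place assimilation): no segment meets the environment; /rikoafitob/ is unchanged.
Rule 2 (intervocalic voicing): /k/ is a voiceless stop between vowels /i/ and /o/, so it voices to [g]. /t/ is a voiceless stop between vowels /i/ and /o/, so it voices to [d]. /rikoafitob/ → rigoafidob.
Rule 3 (final devoicing): /b/ is a voiced obstruent in word-final position, so it devoices to [p]. /rigoafidob/ → rigoafidop.

rigoafidop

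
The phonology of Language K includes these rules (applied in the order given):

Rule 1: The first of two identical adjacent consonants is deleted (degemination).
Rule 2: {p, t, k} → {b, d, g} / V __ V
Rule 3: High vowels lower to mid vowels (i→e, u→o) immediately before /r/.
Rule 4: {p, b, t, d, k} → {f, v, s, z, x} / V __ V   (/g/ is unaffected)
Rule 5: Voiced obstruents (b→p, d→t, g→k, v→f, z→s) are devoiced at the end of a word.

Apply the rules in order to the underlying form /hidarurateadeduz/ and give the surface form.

Rule 1 (degemination): no segment meets the environment; /hidarurateadeduz/ is unchanged.
Rule 2 (intervocalic voicing): /t/ is a voiceless stop between vowels /a/ and /e/, so it voices to [d]. /hidarurateadeduz/ → hidaruradeadeduz.
Rule 3 (pre-rhotic lowering): /u/ is a high vowel immediately before /r/, so it lowers to [o]. /hidaruradeadeduz/ → hidaroradeadeduz.
Rule 4 (intervocalic spirantization): /d/ is a stop between vowels /i/ and /a/, so it spirantizes to the fricative [z]. /d/ is a stop between vowels /a/ and /e/, so it spirantizes to the fricative [z]. /d/ is a stop between vowels /a/ and /e/, so it spirantizes to the fricative [z]. /d/ is a stop between vowels /e/ and /u/, so it spirantizes to the fricative [z]. /hidaroradeadeduz/ → hizarorazeazezuz.
Rule 5 (final devoicing): /z/ is a voiced obstruent in word-final position, so it devoices to [s]. /hizarorazeazezuz/ → hizarorazeazezus.

hizarorazeazezus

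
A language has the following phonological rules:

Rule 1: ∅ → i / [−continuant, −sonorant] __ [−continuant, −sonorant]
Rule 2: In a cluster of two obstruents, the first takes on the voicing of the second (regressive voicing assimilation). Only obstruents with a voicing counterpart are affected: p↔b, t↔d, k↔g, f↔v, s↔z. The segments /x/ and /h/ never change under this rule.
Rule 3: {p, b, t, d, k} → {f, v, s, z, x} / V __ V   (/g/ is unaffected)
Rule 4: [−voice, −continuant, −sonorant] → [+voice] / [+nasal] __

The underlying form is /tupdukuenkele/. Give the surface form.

tufizuxuengele

Rule 1 (stop-cluster i-epenthesis): /p/ and /d/ form a stop–stop cluster, so [i] is inserted between them. /tupdukuenkele/ → tupidukuenkele.
Rule 2 (regressive voicing assimilation): no segment meets the environment; /tupidukuenkele/ is unchanged.
Rule 3 (intervocalic spirantization): /p/ is a stop between vowels /u/ and /i/, so it spirantizes to the fricative [f]. /d/ is a stop between vowels /i/ and /u/, so it spirantizes to the fricative [z]. /k/ is a stop between vowels /u/ and /u/, so it spirantizes to the fricative [x]. /tupidukuenkele/ → tufizuxuenkele.
Rule 4 (post-nasal voicing): /k/ is a voiceless stop immediately after the nasal /n/, so it voices to [g]. /tufizuxuenkele/ → tufizuxuengele.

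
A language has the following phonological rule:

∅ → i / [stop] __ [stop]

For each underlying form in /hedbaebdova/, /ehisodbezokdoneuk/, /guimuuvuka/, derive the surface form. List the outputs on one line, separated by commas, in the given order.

/hedbaebdova/: /d/ and /b/ form a stop–stop cluster, so [i] is inserted between them. /b/ and /d/ form a stop–stop cluster, so [i] is inserted between them. → [hedibaebidova].
/ehisodbezokdoneuk/: /d/ and /b/ form a stop–stop cluster, so [i] is inserted between them. /k/ and /d/ form a stop–stop cluster, so [i] is inserted between them. → [ehisodibezokidoneuk].
/guimuuvuka/: the rule's environment is not met; surfaces unchanged as [guimuuvuka].

hedibaebidova, ehisodibezokidoneuk, guimuuvuka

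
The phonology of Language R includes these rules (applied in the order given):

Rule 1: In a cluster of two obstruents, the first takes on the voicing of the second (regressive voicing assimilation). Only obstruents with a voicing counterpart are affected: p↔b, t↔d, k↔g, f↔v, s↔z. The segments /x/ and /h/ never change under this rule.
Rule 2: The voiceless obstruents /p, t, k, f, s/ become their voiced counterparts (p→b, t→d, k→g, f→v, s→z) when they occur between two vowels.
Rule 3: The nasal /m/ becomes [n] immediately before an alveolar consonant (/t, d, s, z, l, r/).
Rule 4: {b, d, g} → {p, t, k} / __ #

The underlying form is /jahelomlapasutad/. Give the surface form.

Rule 1 (regressive voicing assimilation): no segment meets the environment; /jahelomlapasutad/ is unchanged.
Rule 2 (intervocalic voicing): /p/ is a voiceless obstruent between vowels /a/ and /a/, so it voices to [b]. /s/ is a voiceless obstruent between vowels /a/ and /u/, so it voices to [z]. /t/ is a voiceless obstruent between vowels /u/ and /a/, so it voices to [d]. /jahelomlapasutad/ → jahelomlabazudad.
Rule 3 (nasal place assimilation): /m/ precedes the alveolar consonant /l/, so it assimilates in place to [n]. /jahelomlabazudad/ → jahelonlabazudad.
Rule 4 (final devoicing): /d/ is a voiced stop in word-final position, so it devoices to [t]. /jahelonlabazudad/ → jahelonlabazudat.

jahelonlabazudat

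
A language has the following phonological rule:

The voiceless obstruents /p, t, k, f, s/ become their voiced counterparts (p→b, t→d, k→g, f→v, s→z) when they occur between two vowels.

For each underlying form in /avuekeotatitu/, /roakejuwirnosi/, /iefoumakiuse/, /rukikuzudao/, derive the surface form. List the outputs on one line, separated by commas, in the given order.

avuegeodadidu, roagejuwirnozi, ievoumagiuze, rugiguzudao

/avuekeotatitu/: /k/ is a voiceless obstruent between vowels /e/ and /e/, so it voices to [g]. /t/ is a voiceless obstruent between vowels /o/ and /a/, so it voices to [d]. /t/ is a voiceless obstruent between vowels /a/ and /i/, so it voices to [d]. /t/ is a voiceless obstruent between vowels /i/ and /u/, so it voices to [d]. → [avuegeodadidu].
/roakejuwirnosi/: /k/ is a voiceless obstruent between vowels /a/ and /e/, so it voices to [g]. /s/ is a voiceless obstruent between vowels /o/ and /i/, so it voices to [z]. → [roagejuwirnozi].
/iefoumakiuse/: /f/ is a voiceless obstruent between vowels /e/ and /o/, so it voices to [v]. /k/ is a voiceless obstruent between vowels /a/ and /i/, so it voices to [g]. /s/ is a voiceless obstruent between vowels /u/ and /e/, so it voices to [z]. → [ievoumagiuze].
/rukikuzudao/: /k/ is a voiceless obstruent between vowels /u/ and /i/, so it voices to [g]. /k/ is a voiceless obstruent between vowels /i/ and /u/, so it voices to [g]. → [rugiguzudao].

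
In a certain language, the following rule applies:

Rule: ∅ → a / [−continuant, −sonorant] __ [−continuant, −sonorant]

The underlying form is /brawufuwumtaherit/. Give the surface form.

No segment of /brawufuwumtaherit/ meets the structural description of the rule, so the form surfaces unchanged.

brawufuwumtaherit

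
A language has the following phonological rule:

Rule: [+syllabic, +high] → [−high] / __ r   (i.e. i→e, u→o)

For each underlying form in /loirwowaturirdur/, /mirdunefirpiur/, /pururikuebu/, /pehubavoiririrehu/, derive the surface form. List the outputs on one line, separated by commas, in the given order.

loerwowatorerdor, merduneferpior, pororikuebu, pehubavoerererehu

/loirwowaturirdur/: /i/ is a high vowel immediately before /r/, so it lowers to [e]. /u/ is a high vowel immediately before /r/, so it lowers to [o]. /i/ is a high vowel immediately before /r/, so it lowers to [e]. /u/ is a high vowel immediately before /r/, so it lowers to [o]. → [loerwowatorerdor].
/mirdunefirpiur/: /i/ is a high vowel immediately before /r/, so it lowers to [e]. /i/ is a high vowel immediately before /r/, so it lowers to [e]. /u/ is a high vowel immediately before /r/, so it lowers to [o]. → [merduneferpior].
/pururikuebu/: /u/ is a high vowel immediately before /r/, so it lowers to [o]. /u/ is a high vowel immediately before /r/, so it lowers to [o]. → [pororikuebu].
/pehubavoiririrehu/: /i/ is a high vowel immediately before /r/, so it lowers to [e]. /i/ is a high vowel immediately before /r/, so it lowers to [e]. /i/ is a high vowel immediately before /r/, so it lowers to [e]. → [pehubavoerererehu].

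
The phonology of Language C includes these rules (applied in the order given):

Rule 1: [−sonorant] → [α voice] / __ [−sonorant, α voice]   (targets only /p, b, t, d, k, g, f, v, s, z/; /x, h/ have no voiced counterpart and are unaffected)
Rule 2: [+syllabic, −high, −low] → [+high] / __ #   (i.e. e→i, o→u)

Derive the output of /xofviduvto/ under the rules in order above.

Rule 1 (regressive voicing assimilation): /f/ precedes the voiced obstruent /v/, so it voices to [v] by assimilation. /v/ precedes the voiceless obstruent /t/, so it devoices to [f] by assimilation. /xofviduvto/ → xovvidufto.
Rule 2 (final vowel raising): /o/ is a mid vowel in word-final position, so it raises to [u]. /xovvidufto/ → xovviduftu.

xovviduftu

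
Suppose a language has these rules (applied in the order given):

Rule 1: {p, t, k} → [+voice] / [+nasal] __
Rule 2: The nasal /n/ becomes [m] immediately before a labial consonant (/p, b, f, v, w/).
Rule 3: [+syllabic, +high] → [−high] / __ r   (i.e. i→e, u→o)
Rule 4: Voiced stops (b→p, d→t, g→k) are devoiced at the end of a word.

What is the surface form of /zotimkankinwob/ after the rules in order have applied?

Rule 1 (post-nasal voicing): /k/ is a voiceless stop immediately after the nasal /m/, so it voices to [g]. /k/ is a voiceless stop immediately after the nasal /n/, so it voices to [g]. /zotimkankinwob/ → zotimganginwob.
Rule 2 (nasal place assimilation): /n/ precedes the labial consonant /w/, so it assimilates in place to [m]. /zotimganginwob/ → zotimgangimwob.
Rule 3 (pre-rhotic lowering): no segment meets the environment; /zotimgangimwob/ is unchanged.
Rule 4 (final devoicing): /b/ is a voiced stop in word-final position, so it devoices to [p]. /zotimgangimwob/ → zotimgangimwop.

zotimgangimwop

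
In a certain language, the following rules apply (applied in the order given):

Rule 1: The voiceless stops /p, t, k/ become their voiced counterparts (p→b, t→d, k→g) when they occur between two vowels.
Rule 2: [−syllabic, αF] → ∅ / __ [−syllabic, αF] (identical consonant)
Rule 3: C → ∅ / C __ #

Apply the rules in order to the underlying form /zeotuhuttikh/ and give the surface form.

zeoduhutik

Rule 1 (intervocalic voicing): /t/ is a voiceless stop between vowels /o/ and /u/, so it voices to [d]. /zeotuhuttikh/ → zeoduhuttikh.
Rule 2 (degemination): /tt/ is a geminate; the first /t/ deletes. /zeoduhuttikh/ → zeoduhutikh.
Rule 3 (final cluster simplification): /h/ is the second consonant of a word-final cluster /kh/, so it deletes. /zeoduhutikh/ → zeoduhutik.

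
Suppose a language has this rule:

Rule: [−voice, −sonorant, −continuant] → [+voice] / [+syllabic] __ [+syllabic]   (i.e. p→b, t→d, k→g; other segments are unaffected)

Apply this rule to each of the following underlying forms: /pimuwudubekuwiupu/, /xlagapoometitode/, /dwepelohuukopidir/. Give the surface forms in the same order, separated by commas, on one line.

/pimuwudubekuwiupu/: /k/ is a voiceless stop between vowels /e/ and /u/, so it voices to [g]. /p/ is a voiceless stop between vowels /u/ and /u/, so it voices to [b]. → [pimuwudubeguwiubu].
/xlagapoometitode/: /p/ is a voiceless stop between vowels /a/ and /o/, so it voices to [b]. /t/ is a voiceless stop between vowels /e/ and /i/, so it voices to [d]. /t/ is a voiceless stop between vowels /i/ and /o/, so it voices to [d]. → [xlagaboomedidode].
/dwepelohuukopidir/: /p/ is a voiceless stop between vowels /e/ and /e/, so it voices to [b]. /k/ is a voiceless stop between vowels /u/ and /o/, so it voices to [g]. /p/ is a voiceless stop between vowels /o/ and /i/, so it voices to [b]. → [dwebelohuugobidir].

pimuwudubeguwiubu, xlagaboomedidode, dwebelohuugobidir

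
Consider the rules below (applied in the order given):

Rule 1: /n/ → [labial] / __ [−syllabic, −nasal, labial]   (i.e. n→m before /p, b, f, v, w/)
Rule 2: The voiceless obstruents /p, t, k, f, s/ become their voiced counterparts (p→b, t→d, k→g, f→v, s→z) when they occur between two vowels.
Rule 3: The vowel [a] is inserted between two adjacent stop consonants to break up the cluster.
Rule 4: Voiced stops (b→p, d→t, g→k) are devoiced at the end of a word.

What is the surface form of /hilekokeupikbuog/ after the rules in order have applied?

hilegogeubikabuok

Rule 1 (nasal place assimilation): no segment meets the environment; /hilekokeupikbuog/ is unchanged.
Rule 2 (intervocalic voicing): /k/ is a voiceless obstruent between vowels /e/ and /o/, so it voices to [g]. /k/ is a voiceless obstruent between vowels /o/ and /e/, so it voices to [g]. /p/ is a voiceless obstruent between vowels /u/ and /i/, so it voices to [b]. /hilekokeupikbuog/ → hilegogeubikbuog.
Rule 3 (stop-cluster a-epenthesis): /k/ and /b/ form a stop–stop cluster, so [a] is inserted between them. /hilegogeubikbuog/ → hilegogeubikabuog.
Rule 4 (final devoicing): /g/ is a voiced stop in word-final position, so it devoices to [k]. /hilegogeubikabuog/ → hilegogeubikabuok.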